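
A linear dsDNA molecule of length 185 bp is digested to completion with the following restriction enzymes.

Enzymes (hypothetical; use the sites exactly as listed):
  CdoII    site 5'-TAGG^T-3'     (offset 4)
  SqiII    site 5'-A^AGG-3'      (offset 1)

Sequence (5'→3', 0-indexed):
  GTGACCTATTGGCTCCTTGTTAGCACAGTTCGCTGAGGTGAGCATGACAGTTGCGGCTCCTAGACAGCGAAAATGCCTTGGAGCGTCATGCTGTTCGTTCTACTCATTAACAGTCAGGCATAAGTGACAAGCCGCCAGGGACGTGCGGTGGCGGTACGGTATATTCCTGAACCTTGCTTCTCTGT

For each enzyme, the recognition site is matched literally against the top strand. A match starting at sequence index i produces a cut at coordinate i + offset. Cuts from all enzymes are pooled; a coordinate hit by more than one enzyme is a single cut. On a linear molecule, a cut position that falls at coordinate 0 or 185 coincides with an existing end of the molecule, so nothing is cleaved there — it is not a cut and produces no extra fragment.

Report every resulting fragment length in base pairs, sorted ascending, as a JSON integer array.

Scan for sites:
  CdoII (TAGGT, off=4): no sites
  SqiII (AAGG, off=1): no sites

All cut coordinates (distinct, sorted): ∅

Fragments:
  no cuts → one linear fragment of 185 bp

[185]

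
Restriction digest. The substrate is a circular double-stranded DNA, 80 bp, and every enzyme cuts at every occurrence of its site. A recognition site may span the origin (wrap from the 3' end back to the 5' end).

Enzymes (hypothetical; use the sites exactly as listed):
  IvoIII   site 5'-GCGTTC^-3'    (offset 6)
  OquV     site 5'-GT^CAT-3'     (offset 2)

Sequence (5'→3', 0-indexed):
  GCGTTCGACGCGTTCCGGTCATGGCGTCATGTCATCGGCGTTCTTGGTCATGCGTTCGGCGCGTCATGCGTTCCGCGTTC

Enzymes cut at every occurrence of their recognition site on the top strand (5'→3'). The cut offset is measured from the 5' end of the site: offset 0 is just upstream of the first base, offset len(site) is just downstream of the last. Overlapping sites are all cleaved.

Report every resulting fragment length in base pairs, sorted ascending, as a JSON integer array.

Per-enzyme occurrences:
  IvoIII GCGTTC/6: at [0, 9, 37, 51, 67, 74] ⇒ [0, 6, 15, 43, 57, 73]
  OquV GTCAT/2: at [17, 25, 30, 46, 62] ⇒ [19, 27, 32, 48, 64]

All cut coordinates (distinct, sorted): [0, 6, 15, 19, 27, 32, 43, 48, 57, 64, 73]

Fragment lengths:
  0→6: 6 bp
  6→15: 9 bp
  15→19: 4 bp
  19→27: 8 bp
  27→32: 5 bp
  32→43: 11 bp
  43→48: 5 bp
  48→57: 9 bp
  57→64: 7 bp
  64→73: 9 bp
  73→0 (wrap): 80-73+0 = 7 bp

[4,5,5,6,7,7,8,9,9,9,11]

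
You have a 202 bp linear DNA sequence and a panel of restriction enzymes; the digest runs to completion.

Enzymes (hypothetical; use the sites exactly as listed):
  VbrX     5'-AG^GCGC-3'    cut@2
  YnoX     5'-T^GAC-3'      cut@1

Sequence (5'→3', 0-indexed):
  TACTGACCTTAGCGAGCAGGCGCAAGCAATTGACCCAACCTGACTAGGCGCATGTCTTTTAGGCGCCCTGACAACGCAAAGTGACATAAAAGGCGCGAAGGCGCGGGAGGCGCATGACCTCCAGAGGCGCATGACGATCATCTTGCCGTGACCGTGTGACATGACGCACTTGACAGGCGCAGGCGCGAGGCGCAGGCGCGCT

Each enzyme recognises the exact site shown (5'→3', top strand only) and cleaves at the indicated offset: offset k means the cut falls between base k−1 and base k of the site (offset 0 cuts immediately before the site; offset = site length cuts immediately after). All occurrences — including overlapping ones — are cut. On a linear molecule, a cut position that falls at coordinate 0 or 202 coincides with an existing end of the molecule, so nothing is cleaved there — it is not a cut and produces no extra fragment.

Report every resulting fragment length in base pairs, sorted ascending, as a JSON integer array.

[4,5,5,6,6,6,6,6,7,7,7,8,8,9,9,10,10,11,12,13,15,15,17]

Site scan:
  VbrX AGGCGC/2: at [17, 45, 60, 90, 98, 107, 124, 174, 180, 187, 193] ⇒ [19, 47, 62, 92, 100, 109, 126, 176, 182, 189, 195]
  YnoX TGAC/1: at [3, 30, 40, 68, 81, 114, 131, 148, 156, 161, 170] ⇒ [4, 31, 41, 69, 82, 115, 132, 149, 157, 162, 171]

All cut coordinates (distinct, sorted): [4, 19, 31, 41, 47, 62, 69, 82, 92, 100, 109, 115, 126, 132, 149, 157, 162, 171, 176, 182, 189, 195]

Fragment lengths:
  [0,4): 4 bp
  [4,19): 15 bp
  [19,31): 12 bp
  [31,41): 10 bp
  [41,47): 6 bp
  [47,62): 15 bp
  [62,69): 7 bp
  [69,82): 13 bp
  [82,92): 10 bp
  [92,100): 8 bp
  [100,109): 9 bp
  [109,115): 6 bp
  [115,126): 11 bp
  [126,132): 6 bp
  [132,149): 17 bp
  [149,157): 8 bp
  [157,162): 5 bp
  [162,171): 9 bp
  [171,176): 5 bp
  [176,182): 6 bp
  [182,189): 7 bp
  [189,195): 6 bp
  [195,202): 7 bp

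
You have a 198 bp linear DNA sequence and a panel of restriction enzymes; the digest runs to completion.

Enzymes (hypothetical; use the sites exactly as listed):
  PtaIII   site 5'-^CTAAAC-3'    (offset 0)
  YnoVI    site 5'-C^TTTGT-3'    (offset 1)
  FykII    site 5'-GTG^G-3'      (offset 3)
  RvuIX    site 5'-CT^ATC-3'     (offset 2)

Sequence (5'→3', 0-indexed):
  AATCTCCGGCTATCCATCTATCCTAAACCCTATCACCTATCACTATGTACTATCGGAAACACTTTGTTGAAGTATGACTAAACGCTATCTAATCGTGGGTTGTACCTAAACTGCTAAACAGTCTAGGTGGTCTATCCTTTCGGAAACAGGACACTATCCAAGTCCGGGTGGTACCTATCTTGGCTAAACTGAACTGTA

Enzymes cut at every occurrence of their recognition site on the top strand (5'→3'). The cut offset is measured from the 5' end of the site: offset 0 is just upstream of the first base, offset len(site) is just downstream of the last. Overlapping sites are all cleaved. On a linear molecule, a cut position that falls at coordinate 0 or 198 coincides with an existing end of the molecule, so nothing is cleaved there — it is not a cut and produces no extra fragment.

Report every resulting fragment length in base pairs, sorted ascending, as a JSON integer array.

Site scan:
  PtaIII (CTAAAC, off=0): starts [22, 77, 105, 113, 183] → cuts [22, 77, 105, 113, 183]
  YnoVI (CTTTGT, off=1): starts [61] → cuts [62]
  FykII (GTGG, off=3): starts [94, 126, 167] → cuts [97, 129, 170]
  RvuIX (CTATC, off=2): starts [9, 17, 29, 36, 49, 84, 131, 153, 174] → cuts [11, 19, 31, 38, 51, 86, 133, 155, 176]

All cut coordinates (distinct, sorted): [11, 19, 22, 31, 38, 51, 62, 77, 86, 97, 105, 113, 129, 133, 155, 170, 176, 183]

Fragment lengths:
  [0,11): 11 bp
  [11,19): 8 bp
  [19,22): 3 bp
  [22,31): 9 bp
  [31,38): 7 bp
  [38,51): 13 bp
  [51,62): 11 bp
  [62,77): 15 bp
  [77,86): 9 bp
  [86,97): 11 bp
  [97,105): 8 bp
  [105,113): 8 bp
  [113,129): 16 bp
  [129,133): 4 bp
  [133,155): 22 bp
  [155,170): 15 bp
  [170,176): 6 bp
  [176,183): 7 bp
  [183,198): 15 bp

[3,4,6,7,7,8,8,8,9,9,11,11,11,13,15,15,15,16,22]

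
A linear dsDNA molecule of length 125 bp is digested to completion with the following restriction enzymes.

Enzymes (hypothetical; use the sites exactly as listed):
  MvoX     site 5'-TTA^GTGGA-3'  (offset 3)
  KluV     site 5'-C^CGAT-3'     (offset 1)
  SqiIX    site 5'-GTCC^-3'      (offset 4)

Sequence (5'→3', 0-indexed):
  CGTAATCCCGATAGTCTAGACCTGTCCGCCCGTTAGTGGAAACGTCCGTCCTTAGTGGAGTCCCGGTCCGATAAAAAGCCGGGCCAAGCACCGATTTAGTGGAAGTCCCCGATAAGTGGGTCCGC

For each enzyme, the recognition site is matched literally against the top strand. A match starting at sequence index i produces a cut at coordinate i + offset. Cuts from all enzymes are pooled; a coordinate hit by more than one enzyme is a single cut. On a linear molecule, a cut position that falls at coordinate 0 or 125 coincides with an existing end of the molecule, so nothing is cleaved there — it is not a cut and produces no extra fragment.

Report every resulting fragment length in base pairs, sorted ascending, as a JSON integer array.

[1,1,2,3,4,5,7,8,8,9,10,12,14,19,22]

Scan for sites:
  MvoX TTAGTGGA/3: at [32, 51, 95] ⇒ [35, 54, 98]
  KluV CCGAT/1: at [7, 67, 90, 108] ⇒ [8, 68, 91, 109]
  SqiIX GTCC/4: at [23, 43, 47, 59, 65, 104, 119] ⇒ [27, 47, 51, 63, 69, 108, 123]

Pooled cuts: [8, 27, 35, 47, 51, 54, 63, 68, 69, 91, 98, 108, 109, 123]

Fragment lengths:
  [0,8): 8 bp
  [8,27): 19 bp
  [27,35): 8 bp
  [35,47): 12 bp
  [47,51): 4 bp
  [51,54): 3 bp
  [54,63): 9 bp
  [63,68): 5 bp
  [68,69): 1 bp
  [69,91): 22 bp
  [91,98): 7 bp
  [98,108): 10 bp
  [108,109): 1 bp
  [109,123): 14 bp
  [123,125): 2 bp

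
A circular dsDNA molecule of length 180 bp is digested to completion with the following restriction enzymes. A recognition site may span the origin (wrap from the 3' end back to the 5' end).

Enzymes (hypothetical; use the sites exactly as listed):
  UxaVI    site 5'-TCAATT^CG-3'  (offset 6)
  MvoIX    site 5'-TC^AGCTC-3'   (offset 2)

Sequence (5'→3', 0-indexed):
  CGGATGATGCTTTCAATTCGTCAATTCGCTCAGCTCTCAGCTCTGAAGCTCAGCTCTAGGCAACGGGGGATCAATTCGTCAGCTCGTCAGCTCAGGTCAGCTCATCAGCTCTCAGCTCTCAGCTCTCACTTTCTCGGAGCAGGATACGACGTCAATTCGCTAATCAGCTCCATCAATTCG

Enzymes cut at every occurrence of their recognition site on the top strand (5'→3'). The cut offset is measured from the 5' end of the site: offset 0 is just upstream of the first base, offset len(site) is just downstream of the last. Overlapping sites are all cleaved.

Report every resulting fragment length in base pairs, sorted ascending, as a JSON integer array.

Per-enzyme occurrences:
  UxaVI (TCAATTCG, off=6): starts [12, 20, 70, 151, 172] → cuts [18, 26, 76, 157, 178]
  MvoIX (TCAGCTC, off=2): starts [29, 36, 49, 78, 86, 96, 104, 111, 118, 163] → cuts [31, 38, 51, 80, 88, 98, 106, 113, 120, 165]

All cut coordinates (distinct, sorted): [18, 26, 31, 38, 51, 76, 80, 88, 98, 106, 113, 120, 157, 165, 178]

Fragments:
  18→26: 8 bp
  26→31: 5 bp
  31→38: 7 bp
  38→51: 13 bp
  51→76: 25 bp
  76→80: 4 bp
  80→88: 8 bp
  88→98: 10 bp
  98→106: 8 bp
  106→113: 7 bp
  113→120: 7 bp
  120→157: 37 bp
  157→165: 8 bp
  165→178: 13 bp
  178→18 (wrap): 180-178+18 = 20 bp

[4,5,7,7,7,8,8,8,8,10,13,13,20,25,37]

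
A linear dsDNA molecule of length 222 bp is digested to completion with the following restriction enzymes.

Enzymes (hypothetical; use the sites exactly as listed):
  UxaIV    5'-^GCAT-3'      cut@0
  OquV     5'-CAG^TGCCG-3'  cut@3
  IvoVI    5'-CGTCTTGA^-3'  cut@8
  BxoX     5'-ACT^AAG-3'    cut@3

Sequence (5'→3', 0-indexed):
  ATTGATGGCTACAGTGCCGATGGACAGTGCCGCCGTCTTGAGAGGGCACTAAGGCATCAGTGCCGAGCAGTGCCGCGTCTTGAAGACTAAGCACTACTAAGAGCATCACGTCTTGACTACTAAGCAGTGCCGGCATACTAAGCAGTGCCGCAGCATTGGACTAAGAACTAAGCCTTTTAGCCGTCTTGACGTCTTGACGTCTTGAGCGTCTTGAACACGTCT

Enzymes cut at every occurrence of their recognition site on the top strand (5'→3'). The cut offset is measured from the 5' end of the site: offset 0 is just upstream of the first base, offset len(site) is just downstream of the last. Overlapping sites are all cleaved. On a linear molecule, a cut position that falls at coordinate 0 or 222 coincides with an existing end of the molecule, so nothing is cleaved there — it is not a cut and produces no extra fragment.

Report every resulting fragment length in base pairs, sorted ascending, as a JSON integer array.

[3,4,5,5,5,6,6,7,7,7,7,8,8,8,9,9,10,10,10,13,13,14,14,14,20]

Per-enzyme occurrences:
  UxaIV GCAT/0: at [53, 102, 132, 152] ⇒ [53, 102, 132, 152]
  OquV CAGTGCCG/3: at [11, 24, 57, 67, 124, 142] ⇒ [14, 27, 60, 70, 127, 145]
  IvoVI CGTCTTGA/8: at [33, 75, 108, 181, 189, 197, 206] ⇒ [41, 83, 116, 189, 197, 205, 214]
  BxoX ACTAAG/3: at [47, 85, 95, 118, 136, 159, 166] ⇒ [50, 88, 98, 121, 139, 162, 169]

Pooled cuts: [14, 27, 41, 50, 53, 60, 70, 83, 88, 98, 102, 116, 121, 127, 132, 139, 145, 152, 162, 169, 189, 197, 205, 214]

Fragment lengths:
  [0,14): 14 bp
  [14,27): 13 bp
  [27,41): 14 bp
  [41,50): 9 bp
  [50,53): 3 bp
  [53,60): 7 bp
  [60,70): 10 bp
  [70,83): 13 bp
  [83,88): 5 bp
  [88,98): 10 bp
  [98,102): 4 bp
  [102,116): 14 bp
  [116,121): 5 bp
  [121,127): 6 bp
  [127,132): 5 bp
  [132,139): 7 bp
  [139,145): 6 bp
  [145,152): 7 bp
  [152,162): 10 bp
  [162,169): 7 bp
  [169,189): 20 bp
  [189,197): 8 bp
  [197,205): 8 bp
  [205,214): 9 bp
  [214,222): 8 bp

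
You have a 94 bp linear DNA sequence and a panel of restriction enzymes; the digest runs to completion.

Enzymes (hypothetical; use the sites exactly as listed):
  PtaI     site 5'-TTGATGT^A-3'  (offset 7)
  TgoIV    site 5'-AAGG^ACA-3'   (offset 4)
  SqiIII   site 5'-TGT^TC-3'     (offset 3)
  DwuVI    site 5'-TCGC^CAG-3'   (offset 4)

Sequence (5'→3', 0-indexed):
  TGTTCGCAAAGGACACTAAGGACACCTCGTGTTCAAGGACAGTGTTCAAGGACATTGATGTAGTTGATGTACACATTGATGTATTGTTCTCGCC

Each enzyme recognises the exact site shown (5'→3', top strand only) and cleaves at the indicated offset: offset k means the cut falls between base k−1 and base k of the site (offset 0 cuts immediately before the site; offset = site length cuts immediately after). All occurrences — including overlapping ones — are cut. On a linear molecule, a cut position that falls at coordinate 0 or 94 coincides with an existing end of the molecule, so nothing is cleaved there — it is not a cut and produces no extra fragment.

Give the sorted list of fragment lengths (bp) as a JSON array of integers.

Site scan:
  PtaI TTGATGTA/7: at [54, 63, 75] ⇒ [61, 70, 82]
  TgoIV AAGGACA/4: at [8, 17, 34, 47] ⇒ [12, 21, 38, 51]
  SqiIII TGTTC/3: at [0, 29, 42, 84] ⇒ [3, 32, 45, 87]
  DwuVI (TCGCCAG, off=4): no sites

Pooled cuts: [3, 12, 21, 32, 38, 45, 51, 61, 70, 82, 87]

Fragment lengths:
  [0,3): 3 bp
  [3,12): 9 bp
  [12,21): 9 bp
  [21,32): 11 bp
  [32,38): 6 bp
  [38,45): 7 bp
  [45,51): 6 bp
  [51,61): 10 bp
  [61,70): 9 bp
  [70,82): 12 bp
  [82,87): 5 bp
  [87,94): 7 bp

[3,5,6,6,7,7,9,9,9,10,11,12]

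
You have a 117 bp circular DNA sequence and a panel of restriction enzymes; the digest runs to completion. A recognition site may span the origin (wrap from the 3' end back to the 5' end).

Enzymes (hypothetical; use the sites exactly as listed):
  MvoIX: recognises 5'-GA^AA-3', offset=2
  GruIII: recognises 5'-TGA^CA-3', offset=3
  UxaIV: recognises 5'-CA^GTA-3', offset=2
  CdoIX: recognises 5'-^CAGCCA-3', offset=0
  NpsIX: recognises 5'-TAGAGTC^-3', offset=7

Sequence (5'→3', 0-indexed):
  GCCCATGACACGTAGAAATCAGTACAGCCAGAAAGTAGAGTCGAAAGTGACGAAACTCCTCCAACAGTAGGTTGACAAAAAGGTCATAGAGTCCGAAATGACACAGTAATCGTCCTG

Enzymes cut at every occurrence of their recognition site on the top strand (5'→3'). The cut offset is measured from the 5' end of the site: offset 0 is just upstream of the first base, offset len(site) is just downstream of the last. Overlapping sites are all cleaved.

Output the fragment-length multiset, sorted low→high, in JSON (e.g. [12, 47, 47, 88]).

Per-enzyme occurrences:
  MvoIX GAAA/2: at [14, 30, 42, 51, 94] ⇒ [16, 32, 44, 53, 96]
  GruIII TGACA/3: at [5, 72, 98] ⇒ [8, 75, 101]
  UxaIV CAGTA/2: at [19, 64, 103] ⇒ [21, 66, 105]
  CdoIX CAGCCA/0: at [24] ⇒ [24]
  NpsIX TAGAGTC/7: at [35, 86] ⇒ [42, 93]

All cut coordinates (distinct, sorted): [8, 16, 21, 24, 32, 42, 44, 53, 66, 75, 93, 96, 101, 105]

Fragments:
  8→16: 8 bp
  16→21: 5 bp
  21→24: 3 bp
  24→32: 8 bp
  32→42: 10 bp
  42→44: 2 bp
  44→53: 9 bp
  53→66: 13 bp
  66→75: 9 bp
  75→93: 18 bp
  93→96: 3 bp
  96→101: 5 bp
  101→105: 4 bp
  105→8 (wrap): 117-105+8 = 20 bp

[2,3,3,4,5,5,8,8,9,9,10,13,18,20]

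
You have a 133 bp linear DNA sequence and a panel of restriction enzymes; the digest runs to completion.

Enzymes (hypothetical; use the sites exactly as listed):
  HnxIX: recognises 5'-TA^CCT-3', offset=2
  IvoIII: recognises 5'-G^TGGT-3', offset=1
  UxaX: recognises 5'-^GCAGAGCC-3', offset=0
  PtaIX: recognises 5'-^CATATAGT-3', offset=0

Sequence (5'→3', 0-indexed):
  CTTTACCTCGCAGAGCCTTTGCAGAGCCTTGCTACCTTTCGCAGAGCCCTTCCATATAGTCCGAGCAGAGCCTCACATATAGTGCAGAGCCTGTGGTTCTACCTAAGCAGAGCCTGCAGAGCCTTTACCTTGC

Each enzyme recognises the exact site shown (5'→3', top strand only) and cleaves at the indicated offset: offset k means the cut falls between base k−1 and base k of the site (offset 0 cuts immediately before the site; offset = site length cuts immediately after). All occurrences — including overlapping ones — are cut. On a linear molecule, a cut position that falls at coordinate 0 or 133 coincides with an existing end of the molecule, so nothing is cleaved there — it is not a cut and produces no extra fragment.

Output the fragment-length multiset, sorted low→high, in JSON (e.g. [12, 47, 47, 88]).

[4,5,5,6,6,8,8,9,10,11,11,12,12,12,14]

Site scan:
  HnxIX (TACCT, off=2): starts [3, 32, 99, 125] → cuts [5, 34, 101, 127]
  IvoIII (GTGGT, off=1): starts [92] → cuts [93]
  UxaX (GCAGAGCC, off=0): starts [9, 20, 40, 64, 83, 106, 115] → cuts [9, 20, 40, 64, 83, 106, 115]
  PtaIX (CATATAGT, off=0): starts [52, 75] → cuts [52, 75]

Pooled cuts: [5, 9, 20, 34, 40, 52, 64, 75, 83, 93, 101, 106, 115, 127]

Fragment lengths:
  [0,5): 5 bp
  [5,9): 4 bp
  [9,20): 11 bp
  [20,34): 14 bp
  [34,40): 6 bp
  [40,52): 12 bp
  [52,64): 12 bp
  [64,75): 11 bp
  [75,83): 8 bp
  [83,93): 10 bp
  [93,101): 8 bp
  [101,106): 5 bp
  [106,115): 9 bp
  [115,127): 12 bp
  [127,133): 6 bp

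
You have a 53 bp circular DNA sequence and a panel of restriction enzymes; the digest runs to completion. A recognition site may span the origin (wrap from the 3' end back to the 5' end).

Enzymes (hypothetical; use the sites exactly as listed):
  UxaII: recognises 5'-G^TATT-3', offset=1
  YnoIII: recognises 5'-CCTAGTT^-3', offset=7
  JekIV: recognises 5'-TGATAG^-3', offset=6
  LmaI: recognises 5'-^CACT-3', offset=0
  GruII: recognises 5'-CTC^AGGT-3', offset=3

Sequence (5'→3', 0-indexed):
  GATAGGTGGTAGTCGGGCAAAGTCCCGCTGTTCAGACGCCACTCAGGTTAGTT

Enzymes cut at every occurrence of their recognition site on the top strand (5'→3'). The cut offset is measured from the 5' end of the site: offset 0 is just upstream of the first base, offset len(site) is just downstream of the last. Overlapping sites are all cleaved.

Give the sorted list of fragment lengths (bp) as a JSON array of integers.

[5,14,34]

Site scan:
  UxaII (GTATT, off=1): no sites
  YnoIII (CCTAGTT, off=7): no sites
  JekIV (TGATAG, off=6): starts [52] → cuts [5]
  LmaI (CACT, off=0): starts [39] → cuts [39]
  GruII (CTCAGGT, off=3): starts [41] → cuts [44]

All cut coordinates (distinct, sorted): [5, 39, 44]

Fragment lengths:
  5→39: 34 bp
  39→44: 5 bp
  44→5 (wrap): 53-44+5 = 14 bp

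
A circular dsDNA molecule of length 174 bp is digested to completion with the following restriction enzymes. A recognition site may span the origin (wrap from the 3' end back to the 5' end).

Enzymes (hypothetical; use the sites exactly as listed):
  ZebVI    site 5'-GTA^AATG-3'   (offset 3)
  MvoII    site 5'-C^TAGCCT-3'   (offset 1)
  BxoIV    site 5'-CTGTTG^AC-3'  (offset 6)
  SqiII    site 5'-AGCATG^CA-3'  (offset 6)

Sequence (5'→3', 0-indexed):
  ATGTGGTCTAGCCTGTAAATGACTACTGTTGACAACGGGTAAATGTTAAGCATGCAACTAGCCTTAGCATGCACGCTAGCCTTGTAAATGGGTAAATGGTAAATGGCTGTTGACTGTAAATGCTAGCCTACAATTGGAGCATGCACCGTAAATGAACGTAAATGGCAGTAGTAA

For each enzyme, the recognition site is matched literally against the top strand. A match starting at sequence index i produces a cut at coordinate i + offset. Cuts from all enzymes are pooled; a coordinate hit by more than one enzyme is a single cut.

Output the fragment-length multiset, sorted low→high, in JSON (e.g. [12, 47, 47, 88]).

[4,5,5,6,7,7,8,9,9,10,10,10,11,13,13,13,14,20]

Per-enzyme occurrences:
  ZebVI GTAAATG/3: at [14, 38, 83, 91, 98, 115, 147, 157, 170] ⇒ [17, 41, 86, 94, 101, 118, 150, 160, 173]
  MvoII CTAGCCT/1: at [7, 57, 75, 122] ⇒ [8, 58, 76, 123]
  BxoIV CTGTTGAC/6: at [25, 106] ⇒ [31, 112]
  SqiII AGCATGCA/6: at [48, 65, 137] ⇒ [54, 71, 143]

All cut coordinates (distinct, sorted): [8, 17, 31, 41, 54, 58, 71, 76, 86, 94, 101, 112, 118, 123, 143, 150, 160, 173]

Fragments:
  8→17: 9 bp
  17→31: 14 bp
  31→41: 10 bp
  41→54: 13 bp
  54→58: 4 bp
  58→71: 13 bp
  71→76: 5 bp
  76→86: 10 bp
  86→94: 8 bp
  94→101: 7 bp
  101→112: 11 bp
  112→118: 6 bp
  118→123: 5 bp
  123→143: 20 bp
  143→150: 7 bp
  150→160: 10 bp
  160→173: 13 bp
  173→8 (wrap): 174-173+8 = 9 bp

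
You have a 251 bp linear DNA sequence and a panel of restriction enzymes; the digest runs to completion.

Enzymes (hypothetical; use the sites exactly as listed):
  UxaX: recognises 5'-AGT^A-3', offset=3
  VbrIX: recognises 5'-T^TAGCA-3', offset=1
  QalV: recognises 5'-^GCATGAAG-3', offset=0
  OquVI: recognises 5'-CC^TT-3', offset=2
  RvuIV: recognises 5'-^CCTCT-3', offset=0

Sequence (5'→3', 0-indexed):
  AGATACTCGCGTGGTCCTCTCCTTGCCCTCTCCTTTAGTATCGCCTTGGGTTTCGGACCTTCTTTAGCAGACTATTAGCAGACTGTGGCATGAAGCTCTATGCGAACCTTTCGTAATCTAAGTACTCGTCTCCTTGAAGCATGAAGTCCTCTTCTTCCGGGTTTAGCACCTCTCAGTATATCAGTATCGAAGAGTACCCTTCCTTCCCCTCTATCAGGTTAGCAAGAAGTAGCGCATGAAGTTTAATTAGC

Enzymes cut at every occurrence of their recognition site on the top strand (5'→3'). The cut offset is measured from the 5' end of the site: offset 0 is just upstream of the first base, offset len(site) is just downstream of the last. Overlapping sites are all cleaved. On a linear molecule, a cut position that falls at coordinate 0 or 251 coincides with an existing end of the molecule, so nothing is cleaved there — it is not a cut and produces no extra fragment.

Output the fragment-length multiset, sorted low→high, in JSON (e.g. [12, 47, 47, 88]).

Per-enzyme occurrences:
  UxaX (AGTA, off=3): starts [36, 120, 174, 182, 192, 227] → cuts [39, 123, 177, 185, 195, 230]
  VbrIX (TTAGCA, off=1): starts [63, 74, 162, 218] → cuts [64, 75, 163, 219]
  QalV (GCATGAAG, off=0): starts [87, 138, 233] → cuts [87, 138, 233]
  OquVI (CCTT, off=2): starts [20, 31, 43, 57, 106, 131, 197, 201] → cuts [22, 33, 45, 59, 108, 133, 199, 203]
  RvuIV (CCTCT, off=0): starts [15, 26, 147, 168, 207] → cuts [15, 26, 147, 168, 207]

All cut coordinates (distinct, sorted): [15, 22, 26, 33, 39, 45, 59, 64, 75, 87, 108, 123, 133, 138, 147, 163, 168, 177, 185, 195, 199, 203, 207, 219, 230, 233]

Fragments:
  [0,15): 15 bp
  [15,22): 7 bp
  [22,26): 4 bp
  [26,33): 7 bp
  [33,39): 6 bp
  [39,45): 6 bp
  [45,59): 14 bp
  [59,64): 5 bp
  [64,75): 11 bp
  [75,87): 12 bp
  [87,108): 21 bp
  [108,123): 15 bp
  [123,133): 10 bp
  [133,138): 5 bp
  [138,147): 9 bp
  [147,163): 16 bp
  [163,168): 5 bp
  [168,177): 9 bp
  [177,185): 8 bp
  [185,195): 10 bp
  [195,199): 4 bp
  [199,203): 4 bp
  [203,207): 4 bp
  [207,219): 12 bp
  [219,230): 11 bp
  [230,233): 3 bp
  [233,251): 18 bp

[3,4,4,4,4,5,5,5,6,6,7,7,8,9,9,10,10,11,11,12,12,14,15,15,16,18,21]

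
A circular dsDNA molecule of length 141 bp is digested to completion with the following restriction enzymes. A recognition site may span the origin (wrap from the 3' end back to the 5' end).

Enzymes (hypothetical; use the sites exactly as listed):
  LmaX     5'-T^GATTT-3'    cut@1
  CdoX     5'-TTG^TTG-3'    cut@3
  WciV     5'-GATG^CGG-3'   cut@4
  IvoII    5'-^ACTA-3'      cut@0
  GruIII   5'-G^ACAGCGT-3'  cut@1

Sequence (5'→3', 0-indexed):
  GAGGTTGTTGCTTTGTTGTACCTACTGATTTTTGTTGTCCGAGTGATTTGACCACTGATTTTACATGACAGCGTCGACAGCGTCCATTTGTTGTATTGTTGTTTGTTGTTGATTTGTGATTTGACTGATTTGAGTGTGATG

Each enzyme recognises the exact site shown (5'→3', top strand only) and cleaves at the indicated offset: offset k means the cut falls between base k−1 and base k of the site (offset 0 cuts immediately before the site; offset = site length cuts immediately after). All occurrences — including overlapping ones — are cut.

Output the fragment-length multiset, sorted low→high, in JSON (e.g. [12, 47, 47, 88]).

Scan for sites:
  LmaX TGATTT/1: at [25, 43, 55, 109, 116, 125] ⇒ [26, 44, 56, 110, 117, 126]
  CdoX TTGTTG/3: at [4, 12, 31, 87, 95, 102, 105] ⇒ [7, 15, 34, 90, 98, 105, 108]
  WciV (GATGCGG, off=4): no sites
  IvoII (ACTA, off=0): no sites
  GruIII GACAGCGT/1: at [66, 75] ⇒ [67, 76]

All cut coordinates (distinct, sorted): [7, 15, 26, 34, 44, 56, 67, 76, 90, 98, 105, 108, 110, 117, 126]

Fragments:
  7→15: 8 bp
  15→26: 11 bp
  26→34: 8 bp
  34→44: 10 bp
  44→56: 12 bp
  56→67: 11 bp
  67→76: 9 bp
  76→90: 14 bp
  90→98: 8 bp
  98→105: 7 bp
  105→108: 3 bp
  108→110: 2 bp
  110→117: 7 bp
  117→126: 9 bp
  126→7 (wrap): 141-126+7 = 22 bp

[2,3,7,7,8,8,8,9,9,10,11,11,12,14,22]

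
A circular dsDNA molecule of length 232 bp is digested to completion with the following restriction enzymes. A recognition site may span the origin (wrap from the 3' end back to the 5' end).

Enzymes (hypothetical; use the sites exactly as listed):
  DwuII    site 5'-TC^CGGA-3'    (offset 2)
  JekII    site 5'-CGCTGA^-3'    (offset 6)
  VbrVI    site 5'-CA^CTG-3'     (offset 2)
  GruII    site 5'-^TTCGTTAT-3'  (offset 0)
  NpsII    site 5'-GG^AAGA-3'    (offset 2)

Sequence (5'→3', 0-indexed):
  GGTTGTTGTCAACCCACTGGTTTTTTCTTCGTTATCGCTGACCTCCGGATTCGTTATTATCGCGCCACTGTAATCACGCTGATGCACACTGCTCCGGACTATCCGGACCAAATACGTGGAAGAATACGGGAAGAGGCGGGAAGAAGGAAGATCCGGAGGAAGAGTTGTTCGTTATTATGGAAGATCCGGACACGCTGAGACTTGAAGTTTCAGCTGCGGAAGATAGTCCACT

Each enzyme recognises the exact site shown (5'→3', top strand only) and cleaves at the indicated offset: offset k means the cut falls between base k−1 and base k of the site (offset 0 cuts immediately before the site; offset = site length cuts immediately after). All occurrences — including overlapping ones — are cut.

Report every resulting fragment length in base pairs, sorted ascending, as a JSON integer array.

Site scan:
  DwuII TCCGGA/2: at [43, 92, 101, 151, 184] ⇒ [45, 94, 103, 153, 186]
  JekII CGCTGA/6: at [35, 76, 192] ⇒ [41, 82, 198]
  VbrVI CACTG/2: at [14, 65, 86, 228] ⇒ [16, 67, 88, 230]
  GruII TTCGTTAT/0: at [27, 49, 167] ⇒ [27, 49, 167]
  NpsII GGAAGA/2: at [117, 128, 138, 145, 157, 178, 217] ⇒ [119, 130, 140, 147, 159, 180, 219]

Pooled cuts: [16, 27, 41, 45, 49, 67, 82, 88, 94, 103, 119, 130, 140, 147, 153, 159, 167, 180, 186, 198, 219, 230]

Fragment lengths:
  16→27: 11 bp
  27→41: 14 bp
  41→45: 4 bp
  45→49: 4 bp
  49→67: 18 bp
  67→82: 15 bp
  82→88: 6 bp
  88→94: 6 bp
  94→103: 9 bp
  103→119: 16 bp
  119→130: 11 bp
  130→140: 10 bp
  140→147: 7 bp
  147→153: 6 bp
  153→159: 6 bp
  159→167: 8 bp
  167→180: 13 bp
  180→186: 6 bp
  186→198: 12 bp
  198→219: 21 bp
  219→230: 11 bp
  230→16 (wrap): 232-230+16 = 18 bp

[4,4,6,6,6,6,6,7,8,9,10,11,11,11,12,13,14,15,16,18,18,21]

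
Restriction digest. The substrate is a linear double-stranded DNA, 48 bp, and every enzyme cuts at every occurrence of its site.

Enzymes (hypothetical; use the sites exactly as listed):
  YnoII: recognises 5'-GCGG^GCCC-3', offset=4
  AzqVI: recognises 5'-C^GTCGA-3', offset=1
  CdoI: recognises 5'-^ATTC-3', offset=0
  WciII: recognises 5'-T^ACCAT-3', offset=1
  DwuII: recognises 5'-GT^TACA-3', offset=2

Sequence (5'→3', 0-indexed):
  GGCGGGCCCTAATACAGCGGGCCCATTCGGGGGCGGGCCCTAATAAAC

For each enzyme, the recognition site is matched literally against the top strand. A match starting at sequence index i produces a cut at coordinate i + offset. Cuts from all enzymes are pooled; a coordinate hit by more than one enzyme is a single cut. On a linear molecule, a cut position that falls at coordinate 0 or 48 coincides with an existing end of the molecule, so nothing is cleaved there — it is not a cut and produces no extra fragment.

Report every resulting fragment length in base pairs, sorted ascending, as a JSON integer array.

[4,5,12,12,15]

Site scan:
  YnoII (GCGGGCCC, off=4): starts [1, 16, 32] → cuts [5, 20, 36]
  AzqVI (CGTCGA, off=1): no sites
  CdoI (ATTC, off=0): starts [24] → cuts [24]
  WciII (TACCAT, off=1): no sites
  DwuII (GTTACA, off=2): no sites

Pooled cuts: [5, 20, 24, 36]

Fragments:
  [0,5): 5 bp
  [5,20): 15 bp
  [20,24): 4 bp
  [24,36): 12 bp
  [36,48): 12 bp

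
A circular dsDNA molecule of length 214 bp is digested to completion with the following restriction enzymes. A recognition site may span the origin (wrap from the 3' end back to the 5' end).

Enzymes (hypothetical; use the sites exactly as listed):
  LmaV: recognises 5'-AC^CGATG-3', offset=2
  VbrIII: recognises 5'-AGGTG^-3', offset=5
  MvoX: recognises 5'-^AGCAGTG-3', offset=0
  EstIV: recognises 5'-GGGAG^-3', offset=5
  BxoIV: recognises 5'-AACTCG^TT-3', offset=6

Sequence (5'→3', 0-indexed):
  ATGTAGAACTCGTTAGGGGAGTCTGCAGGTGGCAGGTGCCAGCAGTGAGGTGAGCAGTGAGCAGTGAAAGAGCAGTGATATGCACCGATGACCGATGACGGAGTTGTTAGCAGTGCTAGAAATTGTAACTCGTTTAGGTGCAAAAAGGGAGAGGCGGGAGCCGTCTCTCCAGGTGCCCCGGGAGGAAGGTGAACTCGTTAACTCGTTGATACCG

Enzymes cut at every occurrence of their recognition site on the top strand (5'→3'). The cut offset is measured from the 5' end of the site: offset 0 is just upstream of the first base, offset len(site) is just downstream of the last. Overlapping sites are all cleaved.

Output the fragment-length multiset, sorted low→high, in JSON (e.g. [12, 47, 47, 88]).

[2,6,7,7,7,7,7,8,8,9,9,9,10,11,11,12,14,15,15,16,24]

Site scan:
  LmaV (ACCGATG, off=2): starts [83, 90, 210] → cuts [85, 92, 212]
  VbrIII (AGGTG, off=5): starts [26, 33, 47, 135, 170, 186] → cuts [31, 38, 52, 140, 175, 191]
  MvoX (AGCAGTG, off=0): starts [40, 52, 59, 70, 108] → cuts [40, 52, 59, 70, 108]
  EstIV (GGGAG, off=5): starts [16, 146, 155, 179] → cuts [21, 151, 160, 184]
  BxoIV (AACTCGTT, off=6): starts [6, 126, 191, 199] → cuts [12, 132, 197, 205]

All cut coordinates (distinct, sorted): [12, 21, 31, 38, 40, 52, 59, 70, 85, 92, 108, 132, 140, 151, 160, 175, 184, 191, 197, 205, 212]

Fragments:
  12→21: 9 bp
  21→31: 10 bp
  31→38: 7 bp
  38→40: 2 bp
  40→52: 12 bp
  52→59: 7 bp
  59→70: 11 bp
  70→85: 15 bp
  85→92: 7 bp
  92→108: 16 bp
  108→132: 24 bp
  132→140: 8 bp
  140→151: 11 bp
  151→160: 9 bp
  160→175: 15 bp
  175→184: 9 bp
  184→191: 7 bp
  191→197: 6 bp
  197→205: 8 bp
  205→212: 7 bp
  212→12 (wrap): 214-212+12 = 14 bp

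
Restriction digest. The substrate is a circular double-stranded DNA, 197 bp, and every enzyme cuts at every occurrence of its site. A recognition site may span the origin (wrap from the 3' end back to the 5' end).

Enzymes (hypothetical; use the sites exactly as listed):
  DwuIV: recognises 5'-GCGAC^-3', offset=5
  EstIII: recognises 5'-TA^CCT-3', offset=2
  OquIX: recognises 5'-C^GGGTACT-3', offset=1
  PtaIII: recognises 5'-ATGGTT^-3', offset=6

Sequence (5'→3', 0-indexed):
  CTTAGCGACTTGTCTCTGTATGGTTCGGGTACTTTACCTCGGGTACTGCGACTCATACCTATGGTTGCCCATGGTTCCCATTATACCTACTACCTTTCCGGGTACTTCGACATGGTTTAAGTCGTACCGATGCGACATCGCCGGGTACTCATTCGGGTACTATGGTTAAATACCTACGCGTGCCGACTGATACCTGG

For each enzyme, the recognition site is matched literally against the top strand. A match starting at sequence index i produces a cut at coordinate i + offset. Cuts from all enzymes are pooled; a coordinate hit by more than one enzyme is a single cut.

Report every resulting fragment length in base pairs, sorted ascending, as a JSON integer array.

Scan for sites:
  DwuIV (GCGAC, off=5): starts [4, 47, 131] → cuts [9, 52, 136]
  EstIII (TACCT, off=2): starts [34, 55, 83, 90, 170, 190] → cuts [36, 57, 85, 92, 172, 192]
  OquIX (CGGGTACT, off=1): starts [25, 39, 98, 141, 153] → cuts [26, 40, 99, 142, 154]
  PtaIII (ATGGTT, off=6): starts [19, 60, 70, 111, 161] → cuts [25, 66, 76, 117, 167]

Pooled cuts: [9, 25, 26, 36, 40, 52, 57, 66, 76, 85, 92, 99, 117, 136, 142, 154, 167, 172, 192]

Fragments:
  9→25: 16 bp
  25→26: 1 bp
  26→36: 10 bp
  36→40: 4 bp
  40→52: 12 bp
  52→57: 5 bp
  57→66: 9 bp
  66→76: 10 bp
  76→85: 9 bp
  85→92: 7 bp
  92→99: 7 bp
  99→117: 18 bp
  117→136: 19 bp
  136→142: 6 bp
  142→154: 12 bp
  154→167: 13 bp
  167→172: 5 bp
  172→192: 20 bp
  192→9 (wrap): 197-192+9 = 14 bp

[1,4,5,5,6,7,7,9,9,10,10,12,12,13,14,16,18,19,20]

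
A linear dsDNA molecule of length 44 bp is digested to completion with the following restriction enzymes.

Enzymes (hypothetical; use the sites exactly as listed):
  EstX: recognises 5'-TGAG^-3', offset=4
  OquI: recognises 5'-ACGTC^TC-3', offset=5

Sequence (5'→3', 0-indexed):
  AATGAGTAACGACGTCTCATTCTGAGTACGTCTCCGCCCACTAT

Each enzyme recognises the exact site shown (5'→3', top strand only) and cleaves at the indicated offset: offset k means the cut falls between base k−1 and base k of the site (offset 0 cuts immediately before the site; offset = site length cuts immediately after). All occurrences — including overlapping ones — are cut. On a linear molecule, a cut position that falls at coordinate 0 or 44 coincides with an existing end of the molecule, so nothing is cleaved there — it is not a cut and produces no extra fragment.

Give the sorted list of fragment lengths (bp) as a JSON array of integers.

Per-enzyme occurrences:
  EstX (TGAG, off=4): starts [2, 22] → cuts [6, 26]
  OquI (ACGTCTC, off=5): starts [11, 27] → cuts [16, 32]

All cut coordinates (distinct, sorted): [6, 16, 26, 32]

Fragment lengths:
  [0,6): 6 bp
  [6,16): 10 bp
  [16,26): 10 bp
  [26,32): 6 bp
  [32,44): 12 bp

[6,6,10,10,12]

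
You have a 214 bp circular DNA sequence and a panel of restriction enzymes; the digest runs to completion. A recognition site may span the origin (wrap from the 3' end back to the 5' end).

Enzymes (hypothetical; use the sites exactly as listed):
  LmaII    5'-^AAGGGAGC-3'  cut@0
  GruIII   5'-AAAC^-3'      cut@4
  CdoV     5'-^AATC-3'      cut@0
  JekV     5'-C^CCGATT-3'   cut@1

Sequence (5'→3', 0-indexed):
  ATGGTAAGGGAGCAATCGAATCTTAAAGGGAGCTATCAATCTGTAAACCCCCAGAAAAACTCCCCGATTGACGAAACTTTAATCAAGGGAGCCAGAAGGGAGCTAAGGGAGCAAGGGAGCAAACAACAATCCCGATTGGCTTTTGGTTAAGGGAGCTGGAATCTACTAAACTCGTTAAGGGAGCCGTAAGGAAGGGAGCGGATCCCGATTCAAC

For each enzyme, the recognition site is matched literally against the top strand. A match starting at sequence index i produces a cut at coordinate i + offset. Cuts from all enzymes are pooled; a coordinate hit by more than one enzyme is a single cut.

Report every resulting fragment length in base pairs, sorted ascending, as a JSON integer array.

[3,3,3,4,4,5,5,7,8,8,9,11,11,11,12,12,12,12,13,14,15,15,17]

Per-enzyme occurrences:
  LmaII AAGGGAGC/0: at [5, 25, 84, 95, 104, 112, 148, 176, 191] ⇒ [5, 25, 84, 95, 104, 112, 148, 176, 191]
  GruIII AAAC/4: at [44, 56, 73, 120, 167] ⇒ [48, 60, 77, 124, 171]
  CdoV AATC/0: at [13, 18, 37, 80, 127, 159] ⇒ [13, 18, 37, 80, 127, 159]
  JekV CCCGATT/1: at [62, 130, 203] ⇒ [63, 131, 204]

All cut coordinates (distinct, sorted): [5, 13, 18, 25, 37, 48, 60, 63, 77, 80, 84, 95, 104, 112, 124, 127, 131, 148, 159, 171, 176, 191, 204]

Fragments:
  5→13: 8 bp
  13→18: 5 bp
  18→25: 7 bp
  25→37: 12 bp
  37→48: 11 bp
  48→60: 12 bp
  60→63: 3 bp
  63→77: 14 bp
  77→80: 3 bp
  80→84: 4 bp
  84→95: 11 bp
  95→104: 9 bp
  104→112: 8 bp
  112→124: 12 bp
  124→127: 3 bp
  127→131: 4 bp
  131→148: 17 bp
  148→159: 11 bp
  159→171: 12 bp
  171→176: 5 bp
  176→191: 15 bp
  191→204: 13 bp
  204→5 (wrap): 214-204+5 = 15 bp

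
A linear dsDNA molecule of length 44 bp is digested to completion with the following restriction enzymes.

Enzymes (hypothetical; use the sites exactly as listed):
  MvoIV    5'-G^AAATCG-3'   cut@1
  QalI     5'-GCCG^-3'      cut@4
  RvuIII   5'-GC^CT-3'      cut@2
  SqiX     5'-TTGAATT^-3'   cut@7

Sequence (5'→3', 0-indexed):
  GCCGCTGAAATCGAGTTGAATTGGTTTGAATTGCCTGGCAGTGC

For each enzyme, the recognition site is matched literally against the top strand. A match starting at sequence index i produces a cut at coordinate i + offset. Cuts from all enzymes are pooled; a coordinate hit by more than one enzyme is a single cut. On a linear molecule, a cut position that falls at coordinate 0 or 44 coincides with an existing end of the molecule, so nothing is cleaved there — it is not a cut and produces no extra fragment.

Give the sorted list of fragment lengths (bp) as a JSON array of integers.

[2,3,4,10,10,15]

Site scan:
  MvoIV (GAAATCG, off=1): starts [6] → cuts [7]
  QalI (GCCG, off=4): starts [0] → cuts [4]
  RvuIII (GCCT, off=2): starts [32] → cuts [34]
  SqiX (TTGAATT, off=7): starts [15, 25] → cuts [22, 32]

Pooled cuts: [4, 7, 22, 32, 34]

Fragment lengths:
  [0,4): 4 bp
  [4,7): 3 bp
  [7,22): 15 bp
  [22,32): 10 bp
  [32,34): 2 bp
  [34,44): 10 bp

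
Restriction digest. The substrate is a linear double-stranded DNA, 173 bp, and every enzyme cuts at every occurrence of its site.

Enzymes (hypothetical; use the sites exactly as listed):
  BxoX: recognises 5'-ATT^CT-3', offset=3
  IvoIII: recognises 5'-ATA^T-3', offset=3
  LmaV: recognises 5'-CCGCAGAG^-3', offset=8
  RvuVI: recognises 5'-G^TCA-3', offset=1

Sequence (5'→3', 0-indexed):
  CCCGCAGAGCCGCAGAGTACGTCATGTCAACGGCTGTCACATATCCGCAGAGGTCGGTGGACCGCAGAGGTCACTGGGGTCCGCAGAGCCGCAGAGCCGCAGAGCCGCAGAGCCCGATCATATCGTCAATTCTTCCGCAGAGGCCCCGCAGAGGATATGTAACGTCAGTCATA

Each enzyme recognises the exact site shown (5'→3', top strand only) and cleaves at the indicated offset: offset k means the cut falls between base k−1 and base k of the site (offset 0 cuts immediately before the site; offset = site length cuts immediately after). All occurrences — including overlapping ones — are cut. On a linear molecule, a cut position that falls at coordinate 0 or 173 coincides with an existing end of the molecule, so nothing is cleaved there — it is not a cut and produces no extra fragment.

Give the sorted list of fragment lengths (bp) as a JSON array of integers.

Per-enzyme occurrences:
  BxoX (ATTCT, off=3): starts [128] → cuts [131]
  IvoIII (ATAT, off=3): starts [40, 119, 154] → cuts [43, 122, 157]
  LmaV (CCGCAGAG, off=8): starts [1, 9, 44, 61, 80, 88, 96, 104, 134, 145] → cuts [9, 17, 52, 69, 88, 96, 104, 112, 142, 153]
  RvuVI (GTCA, off=1): starts [20, 25, 35, 69, 124, 163, 167] → cuts [21, 26, 36, 70, 125, 164, 168]

Pooled cuts: [9, 17, 21, 26, 36, 43, 52, 69, 70, 88, 96, 104, 112, 122, 125, 131, 142, 153, 157, 164, 168]

Fragments:
  [0,9): 9 bp
  [9,17): 8 bp
  [17,21): 4 bp
  [21,26): 5 bp
  [26,36): 10 bp
  [36,43): 7 bp
  [43,52): 9 bp
  [52,69): 17 bp
  [69,70): 1 bp
  [70,88): 18 bp
  [88,96): 8 bp
  [96,104): 8 bp
  [104,112): 8 bp
  [112,122): 10 bp
  [122,125): 3 bp
  [125,131): 6 bp
  [131,142): 11 bp
  [142,153): 11 bp
  [153,157): 4 bp
  [157,164): 7 bp
  [164,168): 4 bp
  [168,173): 5 bp

[1,3,4,4,4,5,5,6,7,7,8,8,8,8,9,9,10,10,11,11,17,18]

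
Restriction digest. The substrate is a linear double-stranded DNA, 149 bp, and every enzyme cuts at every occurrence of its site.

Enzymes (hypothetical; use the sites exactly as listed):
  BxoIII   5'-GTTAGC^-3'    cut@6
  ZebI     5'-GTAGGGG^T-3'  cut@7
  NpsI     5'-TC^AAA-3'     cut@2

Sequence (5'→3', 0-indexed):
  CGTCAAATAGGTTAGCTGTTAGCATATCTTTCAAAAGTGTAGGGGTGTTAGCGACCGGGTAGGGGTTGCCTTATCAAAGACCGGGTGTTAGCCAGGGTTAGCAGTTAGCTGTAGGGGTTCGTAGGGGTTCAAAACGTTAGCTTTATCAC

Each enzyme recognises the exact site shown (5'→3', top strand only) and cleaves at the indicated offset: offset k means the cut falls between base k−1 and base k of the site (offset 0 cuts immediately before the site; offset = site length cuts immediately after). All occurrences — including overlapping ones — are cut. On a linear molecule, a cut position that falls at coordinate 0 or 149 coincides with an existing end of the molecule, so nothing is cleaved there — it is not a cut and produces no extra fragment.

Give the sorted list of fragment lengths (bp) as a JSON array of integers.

Site scan:
  BxoIII GTTAGC/6: at [10, 17, 46, 86, 96, 103, 135] ⇒ [16, 23, 52, 92, 102, 109, 141]
  ZebI GTAGGGGT/7: at [38, 58, 110, 120] ⇒ [45, 65, 117, 127]
  NpsI TCAAA/2: at [2, 30, 73, 128] ⇒ [4, 32, 75, 130]

Pooled cuts: [4, 16, 23, 32, 45, 52, 65, 75, 92, 102, 109, 117, 127, 130, 141]

Fragment lengths:
  [0,4): 4 bp
  [4,16): 12 bp
  [16,23): 7 bp
  [23,32): 9 bp
  [32,45): 13 bp
  [45,52): 7 bp
  [52,65): 13 bp
  [65,75): 10 bp
  [75,92): 17 bp
  [92,102): 10 bp
  [102,109): 7 bp
  [109,117): 8 bp
  [117,127): 10 bp
  [127,130): 3 bp
  [130,141): 11 bp
  [141,149): 8 bp

[3,4,7,7,7,8,8,9,10,10,10,11,12,13,13,17]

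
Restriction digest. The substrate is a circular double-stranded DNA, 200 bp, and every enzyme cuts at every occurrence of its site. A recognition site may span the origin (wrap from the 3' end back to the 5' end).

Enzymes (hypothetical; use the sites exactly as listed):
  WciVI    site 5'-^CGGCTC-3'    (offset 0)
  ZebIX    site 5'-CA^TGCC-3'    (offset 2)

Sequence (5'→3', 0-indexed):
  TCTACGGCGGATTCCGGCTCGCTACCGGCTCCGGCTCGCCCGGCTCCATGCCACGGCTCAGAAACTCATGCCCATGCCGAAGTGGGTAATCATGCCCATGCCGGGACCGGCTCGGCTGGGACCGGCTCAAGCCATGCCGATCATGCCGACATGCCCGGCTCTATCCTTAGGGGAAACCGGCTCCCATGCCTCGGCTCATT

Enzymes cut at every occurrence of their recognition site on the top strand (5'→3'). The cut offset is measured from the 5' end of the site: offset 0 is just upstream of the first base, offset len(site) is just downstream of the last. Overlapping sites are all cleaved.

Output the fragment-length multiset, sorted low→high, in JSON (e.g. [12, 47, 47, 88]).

Site scan:
  WciVI (CGGCTC, off=0): starts [14, 25, 31, 40, 53, 107, 122, 155, 177, 191] → cuts [14, 25, 31, 40, 53, 107, 122, 155, 177, 191]
  ZebIX (CATGCC, off=2): starts [46, 66, 72, 90, 96, 132, 141, 149, 184] → cuts [48, 68, 74, 92, 98, 134, 143, 151, 186]

Pooled cuts: [14, 25, 31, 40, 48, 53, 68, 74, 92, 98, 107, 122, 134, 143, 151, 155, 177, 186, 191]

Fragment lengths:
  14→25: 11 bp
  25→31: 6 bp
  31→40: 9 bp
  40→48: 8 bp
  48→53: 5 bp
  53→68: 15 bp
  68→74: 6 bp
  74→92: 18 bp
  92→98: 6 bp
  98→107: 9 bp
  107→122: 15 bp
  122→134: 12 bp
  134→143: 9 bp
  143→151: 8 bp
  151→155: 4 bp
  155→177: 22 bp
  177→186: 9 bp
  186→191: 5 bp
  191→14 (wrap): 200-191+14 = 23 bp

[4,5,5,6,6,6,8,8,9,9,9,9,11,12,15,15,18,22,23]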